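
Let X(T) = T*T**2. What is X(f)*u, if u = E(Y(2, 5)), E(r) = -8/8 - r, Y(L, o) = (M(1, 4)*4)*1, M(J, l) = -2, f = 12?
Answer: 12096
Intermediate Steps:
Y(L, o) = -8 (Y(L, o) = -2*4*1 = -8*1 = -8)
X(T) = T**3
E(r) = -1 - r (E(r) = -8*1/8 - r = -1 - r)
u = 7 (u = -1 - 1*(-8) = -1 + 8 = 7)
X(f)*u = 12**3*7 = 1728*7 = 12096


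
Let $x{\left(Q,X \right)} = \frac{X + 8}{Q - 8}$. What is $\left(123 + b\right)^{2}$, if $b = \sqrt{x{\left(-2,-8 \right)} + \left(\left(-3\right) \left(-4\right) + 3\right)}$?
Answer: $\left(123 + \sqrt{15}\right)^{2} \approx 16097.0$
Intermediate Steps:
$x{\left(Q,X \right)} = \frac{8 + X}{-8 + Q}$
$b = \sqrt{15}$ ($b = \sqrt{\frac{8 - 8}{-8 - 2} + \left(\left(-3\right) \left(-4\right) + 3\right)} = \sqrt{\frac{1}{-10} \cdot 0 + \left(12 + 3\right)} = \sqrt{\left(- \frac{1}{10}\right) 0 + 15} = \sqrt{0 + 15} = \sqrt{15} \approx 3.873$)
$\left(123 + b\right)^{2} = \left(123 + \sqrt{15}\right)^{2}$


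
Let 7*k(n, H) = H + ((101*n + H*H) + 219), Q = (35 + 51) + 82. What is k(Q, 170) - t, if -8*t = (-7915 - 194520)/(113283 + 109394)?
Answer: 11771648981/1781416 ≈ 6608.0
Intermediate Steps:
Q = 168 (Q = 86 + 82 = 168)
t = 202435/1781416 (t = -(-7915 - 194520)/(8*(113283 + 109394)) = -(-202435)/(8*222677) = -1/8*(-202435/222677) = 202435/1781416 ≈ 0.11364)
k(n, H) = 219/7 + H/7 + H**2/7 + 101*n/7 (k(n, H) = (H + ((101*n + H*H) + 219))/7 = (H + ((101*n + H**2) + 219))/7 = (H + ((H**2 + 101*n) + 219))/7 = (H + (219 + H**2 + 101*n))/7 = (219 + H + H**2 + 101*n)/7 = 219/7 + H/7 + H**2/7 + 101*n/7)
k(Q, 170) - t = (219/7 + (1/7)*170 + (1/7)*170**2 + (101/7)*168) - 1*202435/1781416 = (219/7 + 170/7 + (1/7)*28900 + 2424) - 202435/1781416 = (219/7 + 170/7 + 28900/7 + 2424) - 202435/1781416 = 46257/7 - 202435/1781416 = 11771648981/1781416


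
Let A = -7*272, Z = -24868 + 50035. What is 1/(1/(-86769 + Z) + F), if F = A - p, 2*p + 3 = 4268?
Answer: -30801/124328237 ≈ -0.00024774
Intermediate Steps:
p = 4265/2 (p = -3/2 + (1/2)*4268 = -3/2 + 2134 = 4265/2 ≈ 2132.5)
Z = 25167
A = -1904
F = -8073/2 (F = -1904 - 1*4265/2 = -1904 - 4265/2 = -8073/2 ≈ -4036.5)
1/(1/(-86769 + Z) + F) = 1/(1/(-86769 + 25167) - 8073/2) = 1/(1/(-61602) - 8073/2) = 1/(-1/61602 - 8073/2) = 1/(-124328237/30801) = -30801/124328237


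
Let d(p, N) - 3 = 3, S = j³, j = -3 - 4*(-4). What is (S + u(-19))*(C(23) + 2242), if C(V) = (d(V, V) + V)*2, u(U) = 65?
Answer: 5202600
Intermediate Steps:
j = 13 (j = -3 + 16 = 13)
S = 2197 (S = 13³ = 2197)
d(p, N) = 6 (d(p, N) = 3 + 3 = 6)
C(V) = 12 + 2*V (C(V) = (6 + V)*2 = 12 + 2*V)
(S + u(-19))*(C(23) + 2242) = (2197 + 65)*((12 + 2*23) + 2242) = 2262*((12 + 46) + 2242) = 2262*(58 + 2242) = 2262*2300 = 5202600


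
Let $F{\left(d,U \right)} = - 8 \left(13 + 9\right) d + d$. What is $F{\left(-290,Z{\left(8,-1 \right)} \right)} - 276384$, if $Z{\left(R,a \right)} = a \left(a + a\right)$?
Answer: $-225634$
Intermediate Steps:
$Z{\left(R,a \right)} = 2 a^{2}$ ($Z{\left(R,a \right)} = a 2 a = 2 a^{2}$)
$F{\left(d,U \right)} = - 175 d$ ($F{\left(d,U \right)} = \left(-8\right) 22 d + d = - 176 d + d = - 175 d$)
$F{\left(-290,Z{\left(8,-1 \right)} \right)} - 276384 = \left(-175\right) \left(-290\right) - 276384 = 50750 - 276384 = -225634$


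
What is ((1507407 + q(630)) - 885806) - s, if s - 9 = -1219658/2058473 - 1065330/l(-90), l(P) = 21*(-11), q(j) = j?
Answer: 13984686138014/22643203 ≈ 6.1761e+5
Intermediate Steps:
l(P) = -231
s = 104616707879/22643203 (s = 9 + (-1219658/2058473 - 1065330/(-231)) = 9 + (-1219658*1/2058473 - 1065330*(-1/231)) = 9 + (-1219658/2058473 + 50730/11) = 9 + 104412919052/22643203 = 104616707879/22643203 ≈ 4620.2)
((1507407 + q(630)) - 885806) - s = ((1507407 + 630) - 885806) - 1*104616707879/22643203 = (1508037 - 885806) - 104616707879/22643203 = 622231 - 104616707879/22643203 = 13984686138014/22643203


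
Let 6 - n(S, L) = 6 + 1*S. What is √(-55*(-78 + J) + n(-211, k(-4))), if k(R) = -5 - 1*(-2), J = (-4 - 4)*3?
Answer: √5821 ≈ 76.295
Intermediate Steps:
J = -24 (J = -8*3 = -24)
k(R) = -3 (k(R) = -5 + 2 = -3)
n(S, L) = -S (n(S, L) = 6 - (6 + 1*S) = 6 - (6 + S) = 6 + (-6 - S) = -S)
√(-55*(-78 + J) + n(-211, k(-4))) = √(-55*(-78 - 24) - 1*(-211)) = √(-55*(-102) + 211) = √(5610 + 211) = √5821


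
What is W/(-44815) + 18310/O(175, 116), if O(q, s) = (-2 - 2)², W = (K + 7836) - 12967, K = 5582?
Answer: 410277717/358520 ≈ 1144.4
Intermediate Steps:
W = 451 (W = (5582 + 7836) - 12967 = 13418 - 12967 = 451)
O(q, s) = 16 (O(q, s) = (-4)² = 16)
W/(-44815) + 18310/O(175, 116) = 451/(-44815) + 18310/16 = 451*(-1/44815) + 18310*(1/16) = -451/44815 + 9155/8 = 410277717/358520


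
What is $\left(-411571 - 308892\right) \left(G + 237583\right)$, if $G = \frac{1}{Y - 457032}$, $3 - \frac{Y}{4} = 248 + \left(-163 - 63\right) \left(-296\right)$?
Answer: $- \frac{124200093850318221}{725596} \approx -1.7117 \cdot 10^{11}$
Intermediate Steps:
$Y = -268564$ ($Y = 12 - 4 \left(248 + \left(-163 - 63\right) \left(-296\right)\right) = 12 - 4 \left(248 - -66896\right) = 12 - 4 \left(248 + 66896\right) = 12 - 268576 = -268564$)
$G = - \frac{1}{725596}$ ($G = \frac{1}{-268564 - 457032} = \frac{1}{-725596} = - \frac{1}{725596} \approx -1.3782 \cdot 10^{-6}$)
$\left(-411571 - 308892\right) \left(G + 237583\right) = \left(-411571 - 308892\right) \left(- \frac{1}{725596} + 237583\right) = \left(-720463\right) \frac{172389274467}{725596} = - \frac{124200093850318221}{725596}$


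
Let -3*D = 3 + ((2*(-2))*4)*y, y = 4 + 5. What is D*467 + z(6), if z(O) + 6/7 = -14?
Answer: 153539/7 ≈ 21934.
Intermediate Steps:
z(O) = -104/7 (z(O) = -6/7 - 14 = -104/7)
y = 9
D = 47 (D = -(3 + ((2*(-2))*4)*9)/3 = -(3 - 4*4*9)/3 = -(3 - 16*9)/3 = -(3 - 144)/3 = -⅓*(-141) = 47)
D*467 + z(6) = 47*467 - 104/7 = 21949 - 104/7 = 153539/7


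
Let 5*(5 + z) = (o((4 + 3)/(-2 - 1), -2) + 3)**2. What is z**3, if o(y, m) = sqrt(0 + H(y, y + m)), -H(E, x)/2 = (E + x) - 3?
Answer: 37784/675 + 4376*sqrt(174)/375 ≈ 209.91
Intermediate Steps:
H(E, x) = 6 - 2*E - 2*x (H(E, x) = -2*((E + x) - 3) = -2*(-3 + E + x) = 6 - 2*E - 2*x)
o(y, m) = sqrt(6 - 4*y - 2*m) (o(y, m) = sqrt(0 + (6 - 2*y - 2*(y + m))) = sqrt(0 + (6 - 2*y - 2*(m + y))) = sqrt(0 + (6 - 2*y + (-2*m - 2*y))) = sqrt(0 + (6 - 4*y - 2*m)) = sqrt(6 - 4*y - 2*m))
z = -5 + (3 + sqrt(174)/3)**2/5 (z = -5 + (sqrt(6 - 4*(4 + 3)/(-2 - 1) - 2*(-2)) + 3)**2/5 = -5 + (sqrt(6 - 28/(-3) + 4) + 3)**2/5 = -5 + (sqrt(6 - 28*(-1)/3 + 4) + 3)**2/5 = -5 + (sqrt(6 - 4*(-7/3) + 4) + 3)**2/5 = -5 + (sqrt(6 + 28/3 + 4) + 3)**2/5 = -5 + (sqrt(58/3) + 3)**2/5 = -5 + (sqrt(174)/3 + 3)**2/5 = -5 + (3 + sqrt(174)/3)**2/5 ≈ 5.9430)
z**3 = (2/3 + 2*sqrt(174)/5)**3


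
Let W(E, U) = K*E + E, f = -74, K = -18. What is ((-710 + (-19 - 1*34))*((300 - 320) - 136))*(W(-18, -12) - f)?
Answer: 45230640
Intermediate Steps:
W(E, U) = -17*E (W(E, U) = -18*E + E = -17*E)
((-710 + (-19 - 1*34))*((300 - 320) - 136))*(W(-18, -12) - f) = ((-710 + (-19 - 1*34))*((300 - 320) - 136))*(-17*(-18) - 1*(-74)) = ((-710 + (-19 - 34))*(-20 - 136))*(306 + 74) = ((-710 - 53)*(-156))*380 = -763*(-156)*380 = 119028*380 = 45230640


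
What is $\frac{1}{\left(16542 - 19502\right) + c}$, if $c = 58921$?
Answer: $\frac{1}{55961} \approx 1.787 \cdot 10^{-5}$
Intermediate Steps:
$\frac{1}{\left(16542 - 19502\right) + c} = \frac{1}{\left(16542 - 19502\right) + 58921} = \frac{1}{-2960 + 58921} = \frac{1}{55961}$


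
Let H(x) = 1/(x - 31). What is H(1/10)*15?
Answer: -50/103 ≈ -0.48544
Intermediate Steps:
H(x) = 1/(-31 + x)
H(1/10)*15 = 15/(-31 + 1/10) = 15/(-31 + ⅒) = 15/(-309/10) = -10/309*15 = -50/103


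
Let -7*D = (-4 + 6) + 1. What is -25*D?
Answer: 75/7 ≈ 10.714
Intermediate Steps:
D = -3/7 (D = -((-4 + 6) + 1)/7 = -(2 + 1)/7 = -1/7*3 = -3/7 ≈ -0.42857)
-25*D = -25*(-3/7) = 75/7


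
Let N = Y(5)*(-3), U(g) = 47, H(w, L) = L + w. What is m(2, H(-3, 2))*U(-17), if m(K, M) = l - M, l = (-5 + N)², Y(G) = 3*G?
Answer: 117547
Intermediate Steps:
N = -45 (N = (3*5)*(-3) = 15*(-3) = -45)
l = 2500 (l = (-5 - 45)² = (-50)² = 2500)
m(K, M) = 2500 - M
m(2, H(-3, 2))*U(-17) = (2500 - (2 - 3))*47 = (2500 - 1*(-1))*47 = (2500 + 1)*47 = 2501*47 = 117547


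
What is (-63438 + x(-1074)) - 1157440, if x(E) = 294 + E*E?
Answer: -67108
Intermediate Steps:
x(E) = 294 + E²
(-63438 + x(-1074)) - 1157440 = (-63438 + (294 + (-1074)²)) - 1157440 = (-63438 + (294 + 1153476)) - 1157440 = (-63438 + 1153770) - 1157440 = 1090332 - 1157440 = -67108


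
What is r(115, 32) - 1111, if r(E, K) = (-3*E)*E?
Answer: -40786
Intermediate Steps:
r(E, K) = -3*E**2
r(115, 32) - 1111 = -3*115**2 - 1111 = -3*13225 - 1111 = -39675 - 1111 = -40786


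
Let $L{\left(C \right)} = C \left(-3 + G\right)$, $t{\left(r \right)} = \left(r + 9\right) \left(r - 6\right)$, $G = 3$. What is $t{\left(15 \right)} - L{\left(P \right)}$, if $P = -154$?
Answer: $216$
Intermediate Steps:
$t{\left(r \right)} = \left(-6 + r\right) \left(9 + r\right)$ ($t{\left(r \right)} = \left(9 + r\right) \left(-6 + r\right) = \left(-6 + r\right) \left(9 + r\right)$)
$L{\left(C \right)} = 0$ ($L{\left(C \right)} = C \left(-3 + 3\right) = C 0 = 0$)
$t{\left(15 \right)} - L{\left(P \right)} = \left(-54 + 15^{2} + 3 \cdot 15\right) - 0 = \left(-54 + 225 + 45\right) + 0 = 216 + 0 = 216$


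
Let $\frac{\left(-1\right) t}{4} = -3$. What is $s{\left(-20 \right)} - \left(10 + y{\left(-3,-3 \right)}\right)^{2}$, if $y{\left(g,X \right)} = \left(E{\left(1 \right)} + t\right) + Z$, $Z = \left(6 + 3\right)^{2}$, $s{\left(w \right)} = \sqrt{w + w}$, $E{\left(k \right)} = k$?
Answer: $-10816 + 2 i \sqrt{10} \approx -10816.0 + 6.3246 i$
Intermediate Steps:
$t = 12$ ($t = \left(-4\right) \left(-3\right) = 12$)
$s{\left(w \right)} = \sqrt{2} \sqrt{w}$ ($s{\left(w \right)} = \sqrt{2 w} = \sqrt{2} \sqrt{w}$)
$Z = 81$ ($Z = 9^{2} = 81$)
$y{\left(g,X \right)} = 94$ ($y{\left(g,X \right)} = \left(1 + 12\right) + 81 = 13 + 81 = 94$)
$s{\left(-20 \right)} - \left(10 + y{\left(-3,-3 \right)}\right)^{2} = \sqrt{2} \sqrt{-20} - \left(10 + 94\right)^{2} = \sqrt{2} \cdot 2 i \sqrt{5} - 104^{2} = 2 i \sqrt{10} - 10816 = -10816 + 2 i \sqrt{10}$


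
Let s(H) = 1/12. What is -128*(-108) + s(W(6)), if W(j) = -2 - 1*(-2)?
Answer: 165889/12 ≈ 13824.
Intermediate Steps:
W(j) = 0 (W(j) = -2 + 2 = 0)
s(H) = 1/12 (s(H) = 1*(1/12) = 1/12)
-128*(-108) + s(W(6)) = -128*(-108) + 1/12 = 13824 + 1/12 = 165889/12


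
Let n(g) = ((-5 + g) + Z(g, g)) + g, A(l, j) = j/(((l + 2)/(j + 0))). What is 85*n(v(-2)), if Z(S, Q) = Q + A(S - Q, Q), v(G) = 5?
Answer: 3825/2 ≈ 1912.5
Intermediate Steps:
A(l, j) = j²/(2 + l) (A(l, j) = j/(((2 + l)/j)) = j*(j/(2 + l)) = j²/(2 + l))
Z(S, Q) = Q + Q²/(2 + S - Q) (Z(S, Q) = Q + Q²/(2 + (S - Q)) = Q + Q²/(2 + S - Q))
n(g) = -5 + 2*g + g*(2 + g)/2 (n(g) = ((-5 + g) + g*(2 + g)/(2 + g - g)) + g = ((-5 + g) + g*(2 + g)/2) + g = (-5 + g + g*(2 + g)/2) + g = -5 + 2*g + g*(2 + g)/2)
85*n(v(-2)) = 85*(-5 + (½)*5² + 3*5) = 85*(-5 + (½)*25 + 15) = 85*(-5 + 25/2 + 15) = 85*(45/2) = 3825/2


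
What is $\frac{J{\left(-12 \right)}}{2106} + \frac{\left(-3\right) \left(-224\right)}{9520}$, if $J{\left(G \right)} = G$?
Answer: $\frac{1936}{29835} \approx 0.06489$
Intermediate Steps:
$\frac{J{\left(-12 \right)}}{2106} + \frac{\left(-3\right) \left(-224\right)}{9520} = - \frac{12}{2106} + \frac{\left(-3\right) \left(-224\right)}{9520} = \left(-12\right) \frac{1}{2106} + 672 \cdot \frac{1}{9520} = - \frac{2}{351} + \frac{6}{85} = \frac{1936}{29835}$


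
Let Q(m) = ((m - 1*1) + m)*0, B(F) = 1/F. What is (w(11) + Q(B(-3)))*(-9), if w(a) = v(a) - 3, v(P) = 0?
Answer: 27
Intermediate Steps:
B(F) = 1/F
Q(m) = 0 (Q(m) = ((m - 1) + m)*0 = ((-1 + m) + m)*0 = (-1 + 2*m)*0 = 0)
w(a) = -3 (w(a) = 0 - 3 = -3)
(w(11) + Q(B(-3)))*(-9) = (-3 + 0)*(-9) = -3*(-9) = 27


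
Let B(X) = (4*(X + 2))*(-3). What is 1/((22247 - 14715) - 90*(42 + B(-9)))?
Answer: -1/3808 ≈ -0.00026261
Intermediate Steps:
B(X) = -24 - 12*X (B(X) = (4*(2 + X))*(-3) = (8 + 4*X)*(-3) = -24 - 12*X)
1/((22247 - 14715) - 90*(42 + B(-9))) = 1/((22247 - 14715) - 90*(42 + (-24 - 12*(-9)))) = 1/(7532 - 90*(42 + (-24 + 108))) = 1/(7532 - 90*(42 + 84)) = 1/(7532 - 90*126) = 1/(7532 - 11340) = 1/(-3808) = -1/3808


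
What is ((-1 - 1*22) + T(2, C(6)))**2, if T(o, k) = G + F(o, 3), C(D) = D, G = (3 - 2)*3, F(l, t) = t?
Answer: 289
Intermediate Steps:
G = 3 (G = 1*3 = 3)
T(o, k) = 6 (T(o, k) = 3 + 3 = 6)
((-1 - 1*22) + T(2, C(6)))**2 = ((-1 - 1*22) + 6)**2 = ((-1 - 22) + 6)**2 = (-23 + 6)**2 = (-17)**2 = 289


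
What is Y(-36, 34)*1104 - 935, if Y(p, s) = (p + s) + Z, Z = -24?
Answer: -29639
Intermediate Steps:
Y(p, s) = -24 + p + s (Y(p, s) = (p + s) - 24 = -24 + p + s)
Y(-36, 34)*1104 - 935 = (-24 - 36 + 34)*1104 - 935 = -26*1104 - 935 = -28704 - 935 = -29639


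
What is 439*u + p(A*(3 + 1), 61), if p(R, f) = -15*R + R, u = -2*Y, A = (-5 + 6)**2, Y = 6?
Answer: -5324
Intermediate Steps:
A = 1 (A = 1**2 = 1)
u = -12 (u = -2*6 = -12)
p(R, f) = -14*R
439*u + p(A*(3 + 1), 61) = 439*(-12) - 14*(3 + 1) = -5268 - 14*4 = -5268 - 56 = -5324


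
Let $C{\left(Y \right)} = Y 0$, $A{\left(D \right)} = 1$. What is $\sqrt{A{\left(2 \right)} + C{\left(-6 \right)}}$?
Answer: $1$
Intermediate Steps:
$C{\left(Y \right)} = 0$
$\sqrt{A{\left(2 \right)} + C{\left(-6 \right)}} = \sqrt{1 + 0} = \sqrt{1} = 1$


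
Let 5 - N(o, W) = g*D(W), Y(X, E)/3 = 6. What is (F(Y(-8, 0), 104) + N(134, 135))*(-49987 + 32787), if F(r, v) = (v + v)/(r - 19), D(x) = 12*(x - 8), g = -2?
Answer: -48934000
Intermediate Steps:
Y(X, E) = 18 (Y(X, E) = 3*6 = 18)
D(x) = -96 + 12*x (D(x) = 12*(-8 + x) = -96 + 12*x)
F(r, v) = 2*v/(-19 + r) (F(r, v) = (2*v)/(-19 + r) = 2*v/(-19 + r))
N(o, W) = -187 + 24*W (N(o, W) = 5 - (-2)*(-96 + 12*W) = 5 - (192 - 24*W) = 5 + (-192 + 24*W) = -187 + 24*W)
(F(Y(-8, 0), 104) + N(134, 135))*(-49987 + 32787) = (2*104/(-19 + 18) + (-187 + 24*135))*(-49987 + 32787) = (2*104/(-1) + (-187 + 3240))*(-17200) = (2*104*(-1) + 3053)*(-17200) = (-208 + 3053)*(-17200) = 2845*(-17200) = -48934000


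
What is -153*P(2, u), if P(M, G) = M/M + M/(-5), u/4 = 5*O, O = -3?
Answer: -459/5 ≈ -91.800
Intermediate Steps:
u = -60 (u = 4*(5*(-3)) = 4*(-15) = -60)
P(M, G) = 1 - M/5 (P(M, G) = 1 + M*(-1/5) = 1 - M/5)
-153*P(2, u) = -153*(1 - 1/5*2) = -153*(1 - 2/5) = -153*3/5 = -459/5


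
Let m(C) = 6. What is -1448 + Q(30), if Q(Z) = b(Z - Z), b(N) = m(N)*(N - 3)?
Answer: -1466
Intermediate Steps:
b(N) = -18 + 6*N (b(N) = 6*(N - 3) = 6*(-3 + N) = -18 + 6*N)
Q(Z) = -18 (Q(Z) = -18 + 6*(Z - Z) = -18 + 6*0 = -18 + 0 = -18)
-1448 + Q(30) = -1448 - 18 = -1466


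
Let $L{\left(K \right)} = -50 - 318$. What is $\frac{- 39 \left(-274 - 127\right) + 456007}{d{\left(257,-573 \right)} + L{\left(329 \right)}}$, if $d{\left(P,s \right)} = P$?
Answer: $- \frac{471646}{111} \approx -4249.1$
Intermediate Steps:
$L{\left(K \right)} = -368$
$\frac{- 39 \left(-274 - 127\right) + 456007}{d{\left(257,-573 \right)} + L{\left(329 \right)}} = \frac{- 39 \left(-274 - 127\right) + 456007}{257 - 368} = \frac{\left(-39\right) \left(-401\right) + 456007}{-111} = \left(15639 + 456007\right) \left(- \frac{1}{111}\right) = 471646 \left(- \frac{1}{111}\right) = - \frac{471646}{111}$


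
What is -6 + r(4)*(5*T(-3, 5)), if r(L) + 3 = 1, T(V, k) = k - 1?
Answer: -46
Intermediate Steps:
T(V, k) = -1 + k
r(L) = -2 (r(L) = -3 + 1 = -2)
-6 + r(4)*(5*T(-3, 5)) = -6 - 10*(-1 + 5) = -6 - 10*4 = -6 - 2*20 = -6 - 40 = -46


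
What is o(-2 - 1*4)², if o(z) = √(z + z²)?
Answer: 30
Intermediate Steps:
o(-2 - 1*4)² = (√((-2 - 1*4)*(1 + (-2 - 1*4))))² = (√((-2 - 4)*(1 + (-2 - 4))))² = (√(-6*(1 - 6)))² = (√(-6*(-5)))² = (√30)² = 30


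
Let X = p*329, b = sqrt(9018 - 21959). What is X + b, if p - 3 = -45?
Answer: -13818 + I*sqrt(12941) ≈ -13818.0 + 113.76*I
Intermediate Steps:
p = -42 (p = 3 - 45 = -42)
b = I*sqrt(12941) (b = sqrt(-12941) = I*sqrt(12941) ≈ 113.76*I)
X = -13818 (X = -42*329 = -13818)
X + b = -13818 + I*sqrt(12941)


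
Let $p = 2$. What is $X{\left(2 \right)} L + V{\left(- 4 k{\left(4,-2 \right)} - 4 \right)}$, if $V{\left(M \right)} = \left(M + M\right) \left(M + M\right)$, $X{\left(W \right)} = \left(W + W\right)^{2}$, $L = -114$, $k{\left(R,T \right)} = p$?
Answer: $-1248$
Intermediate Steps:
$k{\left(R,T \right)} = 2$
$X{\left(W \right)} = 4 W^{2}$ ($X{\left(W \right)} = \left(2 W\right)^{2} = 4 W^{2}$)
$V{\left(M \right)} = 4 M^{2}$ ($V{\left(M \right)} = 2 M 2 M = 4 M^{2}$)
$X{\left(2 \right)} L + V{\left(- 4 k{\left(4,-2 \right)} - 4 \right)} = 4 \cdot 2^{2} \left(-114\right) + 4 \left(\left(-4\right) 2 - 4\right)^{2} = 4 \cdot 4 \left(-114\right) + 4 \left(-8 - 4\right)^{2} = 16 \left(-114\right) + 4 \left(-12\right)^{2} = -1824 + 4 \cdot 144 = -1824 + 576 = -1248$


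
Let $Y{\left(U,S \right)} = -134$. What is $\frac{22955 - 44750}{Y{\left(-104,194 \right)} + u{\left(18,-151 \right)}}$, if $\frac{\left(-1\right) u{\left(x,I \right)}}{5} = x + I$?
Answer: $- \frac{7265}{177} \approx -41.045$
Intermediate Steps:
$u{\left(x,I \right)} = - 5 I - 5 x$ ($u{\left(x,I \right)} = - 5 \left(x + I\right) = - 5 \left(I + x\right) = - 5 I - 5 x$)
$\frac{22955 - 44750}{Y{\left(-104,194 \right)} + u{\left(18,-151 \right)}} = \frac{22955 - 44750}{-134 - -665} = - \frac{21795}{-134 + \left(755 - 90\right)} = - \frac{21795}{-134 + 665} = - \frac{21795}{531} = \left(-21795\right) \frac{1}{531} = - \frac{7265}{177}$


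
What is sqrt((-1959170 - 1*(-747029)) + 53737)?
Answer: 2*I*sqrt(289601) ≈ 1076.3*I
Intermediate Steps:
sqrt((-1959170 - 1*(-747029)) + 53737) = sqrt((-1959170 + 747029) + 53737) = sqrt(-1212141 + 53737) = sqrt(-1158404) = 2*I*sqrt(289601)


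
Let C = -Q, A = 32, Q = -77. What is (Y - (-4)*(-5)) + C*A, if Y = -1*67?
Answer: 2377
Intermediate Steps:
C = 77 (C = -1*(-77) = 77)
Y = -67
(Y - (-4)*(-5)) + C*A = (-67 - (-4)*(-5)) + 77*32 = (-67 - 1*20) + 2464 = (-67 - 20) + 2464 = -87 + 2464 = 2377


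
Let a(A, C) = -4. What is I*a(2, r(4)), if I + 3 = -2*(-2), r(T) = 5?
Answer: -4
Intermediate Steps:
I = 1 (I = -3 - 2*(-2) = -3 + 4 = 1)
I*a(2, r(4)) = 1*(-4) = -4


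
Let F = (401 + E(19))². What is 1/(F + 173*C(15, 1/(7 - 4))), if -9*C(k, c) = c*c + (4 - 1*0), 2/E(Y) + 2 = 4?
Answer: 81/13083523 ≈ 6.1910e-6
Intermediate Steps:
E(Y) = 1 (E(Y) = 2/(-2 + 4) = 2/2 = 2*(½) = 1)
C(k, c) = -4/9 - c²/9 (C(k, c) = -(c*c + (4 - 1*0))/9 = -(c² + (4 + 0))/9 = -(c² + 4)/9 = -(4 + c²)/9 = -4/9 - c²/9)
F = 161604 (F = (401 + 1)² = 402² = 161604)
1/(F + 173*C(15, 1/(7 - 4))) = 1/(161604 + 173*(-4/9 - 1/(9*(7 - 4)²))) = 1/(161604 + 173*(-4/9 - (1/3)²/9)) = 1/(161604 + 173*(-4/9 - (⅓)²/9)) = 1/(161604 + 173*(-4/9 - ⅑*⅑)) = 1/(161604 + 173*(-4/9 - 1/81)) = 1/(161604 + 173*(-37/81)) = 1/(161604 - 6401/81) = 1/(13083523/81) = 81/13083523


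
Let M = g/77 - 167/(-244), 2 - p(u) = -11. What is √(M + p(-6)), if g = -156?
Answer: √1028826183/9394 ≈ 3.4144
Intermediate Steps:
p(u) = 13 (p(u) = 2 - 1*(-11) = 2 + 11 = 13)
M = -25205/18788 (M = -156/77 - 167/(-244) = -156*1/77 - 167*(-1/244) = -156/77 + 167/244 = -25205/18788 ≈ -1.3415)
√(M + p(-6)) = √(-25205/18788 + 13) = √(219039/18788) = √1028826183/9394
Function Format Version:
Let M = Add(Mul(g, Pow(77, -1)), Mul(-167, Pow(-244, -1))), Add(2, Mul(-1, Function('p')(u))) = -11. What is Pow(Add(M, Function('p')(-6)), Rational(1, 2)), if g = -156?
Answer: Mul(Rational(1, 9394), Pow(1028826183, Rational(1, 2))) ≈ 3.4144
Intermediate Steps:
Function('p')(u) = 13 (Function('p')(u) = Add(2, Mul(-1, -11)) = Add(2, 11) = 13)
M = Rational(-25205, 18788) (M = Add(Mul(-156, Pow(77, -1)), Mul(-167, Pow(-244, -1))) = Add(Mul(-156, Rational(1, 77)), Mul(-167, Rational(-1, 244))) = Add(Rational(-156, 77), Rational(167, 244)) = Rational(-25205, 18788) ≈ -1.3415)
Pow(Add(M, Function('p')(-6)), Rational(1, 2)) = Pow(Add(Rational(-25205, 18788), 13), Rational(1, 2)) = Pow(Rational(219039, 18788), Rational(1, 2)) = Mul(Rational(1, 9394), Pow(1028826183, Rational(1, 2)))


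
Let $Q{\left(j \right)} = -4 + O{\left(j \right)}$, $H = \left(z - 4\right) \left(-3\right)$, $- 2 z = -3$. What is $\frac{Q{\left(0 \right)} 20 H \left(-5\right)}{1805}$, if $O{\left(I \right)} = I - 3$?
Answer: $\frac{1050}{361} \approx 2.9086$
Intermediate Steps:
$z = \frac{3}{2}$ ($z = \left(- \frac{1}{2}\right) \left(-3\right) = \frac{3}{2} \approx 1.5$)
$O{\left(I \right)} = -3 + I$
$H = \frac{15}{2}$ ($H = \left(\frac{3}{2} - 4\right) \left(-3\right) = \left(- \frac{5}{2}\right) \left(-3\right) = \frac{15}{2} \approx 7.5$)
$Q{\left(j \right)} = -7 + j$ ($Q{\left(j \right)} = -4 + \left(-3 + j\right) = -7 + j$)
$\frac{Q{\left(0 \right)} 20 H \left(-5\right)}{1805} = \frac{\left(-7 + 0\right) 20 \cdot \frac{15}{2} \left(-5\right)}{1805} = \left(-7\right) 20 \left(- \frac{75}{2}\right) \frac{1}{1805} = \left(-140\right) \left(- \frac{75}{2}\right) \frac{1}{1805} = 5250 \cdot \frac{1}{1805} = \frac{1050}{361}$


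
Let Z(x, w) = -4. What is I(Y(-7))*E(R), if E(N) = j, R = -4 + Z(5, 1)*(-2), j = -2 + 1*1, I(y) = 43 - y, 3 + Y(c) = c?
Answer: -53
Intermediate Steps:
Y(c) = -3 + c
j = -1 (j = -2 + 1 = -1)
R = 4 (R = -4 - 4*(-2) = -4 + 8 = 4)
E(N) = -1
I(Y(-7))*E(R) = (43 - (-3 - 7))*(-1) = (43 - 1*(-10))*(-1) = (43 + 10)*(-1) = 53*(-1) = -53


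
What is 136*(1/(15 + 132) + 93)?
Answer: 1859392/147 ≈ 12649.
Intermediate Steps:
136*(1/(15 + 132) + 93) = 136*(1/147 + 93) = 136*(13672/147) = 1859392/147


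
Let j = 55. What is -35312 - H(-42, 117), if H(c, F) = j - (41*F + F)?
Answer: -30453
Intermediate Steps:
H(c, F) = 55 - 42*F (H(c, F) = 55 - (41*F + F) = 55 - 42*F)
-35312 - H(-42, 117) = -35312 - (55 - 42*117) = -35312 - (55 - 4914) = -35312 - 1*(-4859) = -35312 + 4859 = -30453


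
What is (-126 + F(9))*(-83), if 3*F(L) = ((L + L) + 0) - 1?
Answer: 29963/3 ≈ 9987.7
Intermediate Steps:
F(L) = -1/3 + 2*L/3 (F(L) = (((L + L) + 0) - 1)/3 = ((2*L + 0) - 1)/3 = (2*L - 1)/3 = (-1 + 2*L)/3 = -1/3 + 2*L/3)
(-126 + F(9))*(-83) = (-126 + (-1/3 + (2/3)*9))*(-83) = (-126 + (-1/3 + 6))*(-83) = (-126 + 17/3)*(-83) = -361/3*(-83) = 29963/3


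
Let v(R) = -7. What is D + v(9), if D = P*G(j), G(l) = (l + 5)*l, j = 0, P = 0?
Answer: -7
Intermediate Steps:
G(l) = l*(5 + l) (G(l) = (5 + l)*l = l*(5 + l))
D = 0 (D = 0*(0*(5 + 0)) = 0*(0*5) = 0*0 = 0)
D + v(9) = 0 - 7 = -7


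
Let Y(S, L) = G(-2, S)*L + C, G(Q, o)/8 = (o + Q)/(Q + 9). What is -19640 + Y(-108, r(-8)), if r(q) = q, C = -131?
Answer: -131357/7 ≈ -18765.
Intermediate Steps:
G(Q, o) = 8*(Q + o)/(9 + Q) (G(Q, o) = 8*((o + Q)/(Q + 9)) = 8*((Q + o)/(9 + Q)) = 8*(Q + o)/(9 + Q))
Y(S, L) = -131 + L*(-16/7 + 8*S/7) (Y(S, L) = (8*(-2 + S)/(9 - 2))*L - 131 = (8*(-2 + S)/7)*L - 131 = (8*(⅐)*(-2 + S))*L - 131 = (-16/7 + 8*S/7)*L - 131 = L*(-16/7 + 8*S/7) - 131 = -131 + L*(-16/7 + 8*S/7))
-19640 + Y(-108, r(-8)) = -19640 + (-131 + (8/7)*(-8)*(-2 - 108)) = -19640 + (-131 + (8/7)*(-8)*(-110)) = -19640 + (-131 + 7040/7) = -19640 + 6123/7 = -131357/7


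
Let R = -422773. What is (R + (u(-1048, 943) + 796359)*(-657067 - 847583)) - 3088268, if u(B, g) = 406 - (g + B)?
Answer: -1199013956541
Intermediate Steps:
u(B, g) = 406 - B - g (u(B, g) = 406 - (B + g) = 406 + (-B - g) = 406 - B - g)
(R + (u(-1048, 943) + 796359)*(-657067 - 847583)) - 3088268 = (-422773 + ((406 - 1*(-1048) - 1*943) + 796359)*(-657067 - 847583)) - 3088268 = (-422773 + ((406 + 1048 - 943) + 796359)*(-1504650)) - 3088268 = (-422773 + (511 + 796359)*(-1504650)) - 3088268 = (-422773 + 796870*(-1504650)) - 3088268 = (-422773 - 1199010445500) - 3088268 = -1199010868273 - 3088268 = -1199013956541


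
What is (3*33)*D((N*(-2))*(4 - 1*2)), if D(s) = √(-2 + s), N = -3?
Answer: 99*√10 ≈ 313.07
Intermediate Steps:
(3*33)*D((N*(-2))*(4 - 1*2)) = (3*33)*√(-2 + (-3*(-2))*(4 - 1*2)) = 99*√(-2 + 6*(4 - 2)) = 99*√(-2 + 6*2) = 99*√(-2 + 12) = 99*√10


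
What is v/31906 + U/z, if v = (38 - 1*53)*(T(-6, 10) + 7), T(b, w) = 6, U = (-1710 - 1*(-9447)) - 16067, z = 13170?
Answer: -26834513/42020202 ≈ -0.63861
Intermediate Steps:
U = -8330 (U = (-1710 + 9447) - 16067 = 7737 - 16067 = -8330)
v = -195 (v = (38 - 1*53)*(6 + 7) = (38 - 53)*13 = -15*13 = -195)
v/31906 + U/z = -195/31906 - 8330/13170 = -195*1/31906 - 8330*1/13170 = -195/31906 - 833/1317 = -26834513/42020202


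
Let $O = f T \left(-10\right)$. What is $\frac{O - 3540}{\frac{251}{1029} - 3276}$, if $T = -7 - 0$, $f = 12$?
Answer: $\frac{2778300}{3370753} \approx 0.82424$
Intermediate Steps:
$T = -7$ ($T = -7 + 0 = -7$)
$O = 840$ ($O = 12 \left(-7\right) \left(-10\right) = \left(-84\right) \left(-10\right) = 840$)
$\frac{O - 3540}{\frac{251}{1029} - 3276} = \frac{840 - 3540}{\frac{251}{1029} - 3276} = - \frac{2700}{251 \cdot \frac{1}{1029} - 3276} = - \frac{2700}{\frac{251}{1029} - 3276} = - \frac{2700}{- \frac{3370753}{1029}} = \left(-2700\right) \left(- \frac{1029}{3370753}\right) = \frac{2778300}{3370753}$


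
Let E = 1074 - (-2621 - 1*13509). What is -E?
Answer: -17204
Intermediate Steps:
E = 17204 (E = 1074 - (-2621 - 13509) = 1074 - 1*(-16130) = 1074 + 16130 = 17204)
-E = -1*17204 = -17204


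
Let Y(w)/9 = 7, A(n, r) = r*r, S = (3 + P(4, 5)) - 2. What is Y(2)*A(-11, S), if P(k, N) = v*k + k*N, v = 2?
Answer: 52983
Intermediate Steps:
P(k, N) = 2*k + N*k (P(k, N) = 2*k + k*N = 2*k + N*k)
S = 29 (S = (3 + 4*(2 + 5)) - 2 = (3 + 4*7) - 2 = (3 + 28) - 2 = 31 - 2 = 29)
A(n, r) = r**2
Y(w) = 63 (Y(w) = 9*7 = 63)
Y(2)*A(-11, S) = 63*29**2 = 63*841 = 52983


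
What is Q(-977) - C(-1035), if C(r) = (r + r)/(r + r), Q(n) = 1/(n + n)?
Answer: -1955/1954 ≈ -1.0005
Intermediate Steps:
Q(n) = 1/(2*n)
C(r) = 1 (C(r) = (2*r)/((2*r)) = (2*r)*(1/(2*r)) = 1)
Q(-977) - C(-1035) = (½)/(-977) - 1*1 = (½)*(-1/977) - 1 = -1/1954 - 1 = -1955/1954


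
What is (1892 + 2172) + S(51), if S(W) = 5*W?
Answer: 4319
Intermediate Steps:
(1892 + 2172) + S(51) = (1892 + 2172) + 5*51 = 4064 + 255 = 4319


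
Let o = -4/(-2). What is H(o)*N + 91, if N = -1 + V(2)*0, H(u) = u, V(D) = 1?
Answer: 89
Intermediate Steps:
o = 2 (o = -4*(-1/2) = 2)
N = -1 (N = -1 + 1*0 = -1 + 0 = -1)
H(o)*N + 91 = 2*(-1) + 91 = -2 + 91 = 89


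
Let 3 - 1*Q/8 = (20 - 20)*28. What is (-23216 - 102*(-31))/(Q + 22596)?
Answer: -10027/11310 ≈ -0.88656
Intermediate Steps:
Q = 24 (Q = 24 - 8*(20 - 20)*28 = 24 - 0*28 = 24 - 8*0 = 24 + 0 = 24)
(-23216 - 102*(-31))/(Q + 22596) = (-23216 - 102*(-31))/(24 + 22596) = (-23216 + 3162)/22620 = -20054*1/22620 = -10027/11310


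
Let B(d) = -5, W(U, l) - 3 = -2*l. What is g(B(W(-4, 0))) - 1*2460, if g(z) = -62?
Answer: -2522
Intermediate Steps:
W(U, l) = 3 - 2*l
g(B(W(-4, 0))) - 1*2460 = -62 - 1*2460 = -62 - 2460 = -2522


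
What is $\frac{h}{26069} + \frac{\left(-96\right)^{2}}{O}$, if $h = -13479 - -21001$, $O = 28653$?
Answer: $\frac{151926590}{248985019} \approx 0.61018$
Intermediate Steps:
$h = 7522$ ($h = -13479 + 21001 = 7522$)
$\frac{h}{26069} + \frac{\left(-96\right)^{2}}{O} = \frac{7522}{26069} + \frac{\left(-96\right)^{2}}{28653} = 7522 \cdot \frac{1}{26069} + 9216 \cdot \frac{1}{28653} = \frac{7522}{26069} + \frac{3072}{9551} = \frac{151926590}{248985019}$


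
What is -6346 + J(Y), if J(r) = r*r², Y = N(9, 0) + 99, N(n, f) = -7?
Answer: 772342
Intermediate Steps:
Y = 92 (Y = -7 + 99 = 92)
J(r) = r³
-6346 + J(Y) = -6346 + 92³ = -6346 + 778688 = 772342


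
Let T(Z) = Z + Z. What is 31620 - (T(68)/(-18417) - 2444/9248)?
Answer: 1346394455699/42580104 ≈ 31620.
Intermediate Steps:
T(Z) = 2*Z
31620 - (T(68)/(-18417) - 2444/9248) = 31620 - ((2*68)/(-18417) - 2444/9248) = 31620 - (136*(-1/18417) - 2444*1/9248) = 31620 - (-136/18417 - 611/2312) = 31620 - 1*(-11567219/42580104) = 31620 + 11567219/42580104 = 1346394455699/42580104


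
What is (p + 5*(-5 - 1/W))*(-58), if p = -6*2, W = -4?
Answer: 4147/2 ≈ 2073.5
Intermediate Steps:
p = -12
(p + 5*(-5 - 1/W))*(-58) = (-12 + 5*(-5 - 1/(-4)))*(-58) = (-12 + 5*(-5 - 1*(-1/4)))*(-58) = (-12 + 5*(-5 + 1/4))*(-58) = (-12 + 5*(-19/4))*(-58) = (-12 - 95/4)*(-58) = -143/4*(-58) = 4147/2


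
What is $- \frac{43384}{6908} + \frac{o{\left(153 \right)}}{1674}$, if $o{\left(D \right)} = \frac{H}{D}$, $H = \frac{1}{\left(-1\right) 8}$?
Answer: $- \frac{2020290493}{321689232} \approx -6.2803$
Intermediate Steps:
$H = - \frac{1}{8}$ ($H = \frac{1}{-8} = - \frac{1}{8} \approx -0.125$)
$o{\left(D \right)} = - \frac{1}{8 D}$
$- \frac{43384}{6908} + \frac{o{\left(153 \right)}}{1674} = - \frac{43384}{6908} + \frac{\left(- \frac{1}{8}\right) \frac{1}{153}}{1674} = \left(-43384\right) \frac{1}{6908} + \left(- \frac{1}{8}\right) \frac{1}{153} \cdot \frac{1}{1674} = - \frac{986}{157} - \frac{1}{2048976} = - \frac{2020290493}{321689232}$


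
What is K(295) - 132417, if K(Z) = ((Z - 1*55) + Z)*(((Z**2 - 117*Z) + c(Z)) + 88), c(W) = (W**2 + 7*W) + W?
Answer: 75828488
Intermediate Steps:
c(W) = W**2 + 8*W
K(Z) = (-55 + 2*Z)*(88 + Z**2 - 117*Z + Z*(8 + Z)) (K(Z) = ((Z - 1*55) + Z)*(((Z**2 - 117*Z) + Z*(8 + Z)) + 88) = ((Z - 55) + Z)*((Z**2 - 117*Z + Z*(8 + Z)) + 88) = ((-55 + Z) + Z)*(88 + Z**2 - 117*Z + Z*(8 + Z)) = (-55 + 2*Z)*(88 + Z**2 - 117*Z + Z*(8 + Z)))
K(295) - 132417 = (-4840 - 328*295**2 + 4*295**3 + 6171*295) - 132417 = (-4840 - 328*87025 + 4*25672375 + 1820445) - 132417 = (-4840 - 28544200 + 102689500 + 1820445) - 132417 = 75960905 - 132417 = 75828488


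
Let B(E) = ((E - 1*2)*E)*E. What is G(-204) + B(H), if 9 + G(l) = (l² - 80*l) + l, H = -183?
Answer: -6137742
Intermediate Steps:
G(l) = -9 + l² - 79*l (G(l) = -9 + ((l² - 80*l) + l) = -9 + (l² - 79*l) = -9 + l² - 79*l)
B(E) = E²*(-2 + E) (B(E) = ((E - 2)*E)*E = ((-2 + E)*E)*E = (E*(-2 + E))*E = E²*(-2 + E))
G(-204) + B(H) = (-9 + (-204)² - 79*(-204)) + (-183)²*(-2 - 183) = (-9 + 41616 + 16116) + 33489*(-185) = 57723 - 6195465 = -6137742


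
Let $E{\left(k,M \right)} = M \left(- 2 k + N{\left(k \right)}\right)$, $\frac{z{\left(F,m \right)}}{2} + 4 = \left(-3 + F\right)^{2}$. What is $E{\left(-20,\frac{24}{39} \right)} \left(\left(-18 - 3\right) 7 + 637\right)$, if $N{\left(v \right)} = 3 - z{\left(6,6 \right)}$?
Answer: $\frac{129360}{13} \approx 9950.8$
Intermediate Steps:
$z{\left(F,m \right)} = -8 + 2 \left(-3 + F\right)^{2}$
$N{\left(v \right)} = -7$ ($N{\left(v \right)} = 3 - \left(-8 + 2 \left(-3 + 6\right)^{2}\right) = 3 - \left(-8 + 2 \cdot 3^{2}\right) = 3 - \left(-8 + 2 \cdot 9\right) = 3 - \left(-8 + 18\right) = 3 - 10 = -7$)
$E{\left(k,M \right)} = M \left(-7 - 2 k\right)$ ($E{\left(k,M \right)} = M \left(- 2 k - 7\right) = M \left(-7 - 2 k\right)$)
$E{\left(-20,\frac{24}{39} \right)} \left(\left(-18 - 3\right) 7 + 637\right) = - \frac{24}{39} \left(7 + 2 \left(-20\right)\right) \left(\left(-18 - 3\right) 7 + 637\right) = - 24 \cdot \frac{1}{39} \left(7 - 40\right) \left(\left(-21\right) 7 + 637\right) = \left(-1\right) \frac{8}{13} \left(-33\right) \left(-147 + 637\right) = \frac{264}{13} \cdot 490 = \frac{129360}{13}$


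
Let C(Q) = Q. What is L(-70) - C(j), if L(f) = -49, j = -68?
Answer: 19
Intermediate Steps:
L(-70) - C(j) = -49 - 1*(-68) = -49 + 68 = 19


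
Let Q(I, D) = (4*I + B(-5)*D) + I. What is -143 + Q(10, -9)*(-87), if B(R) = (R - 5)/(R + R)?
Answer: -3710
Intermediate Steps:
B(R) = (-5 + R)/(2*R) (B(R) = (-5 + R)/((2*R)) = (-5 + R)*(1/(2*R)) = (-5 + R)/(2*R))
Q(I, D) = D + 5*I (Q(I, D) = (4*I + ((½)*(-5 - 5)/(-5))*D) + I = (4*I + ((½)*(-⅕)*(-10))*D) + I = (4*I + 1*D) + I = (4*I + D) + I = (D + 4*I) + I = D + 5*I)
-143 + Q(10, -9)*(-87) = -143 + (-9 + 5*10)*(-87) = -143 + (-9 + 50)*(-87) = -143 + 41*(-87) = -143 - 3567 = -3710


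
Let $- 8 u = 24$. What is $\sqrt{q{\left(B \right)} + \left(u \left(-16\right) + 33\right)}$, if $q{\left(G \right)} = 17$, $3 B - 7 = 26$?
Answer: $7 \sqrt{2} \approx 9.8995$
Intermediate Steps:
$B = 11$ ($B = \frac{7}{3} + \frac{1}{3} \cdot 26 = \frac{7}{3} + \frac{26}{3} = 11$)
$u = -3$ ($u = \left(- \frac{1}{8}\right) 24 = -3$)
$\sqrt{q{\left(B \right)} + \left(u \left(-16\right) + 33\right)} = \sqrt{17 + \left(\left(-3\right) \left(-16\right) + 33\right)} = \sqrt{17 + \left(48 + 33\right)} = \sqrt{17 + 81} = \sqrt{98} = 7 \sqrt{2}$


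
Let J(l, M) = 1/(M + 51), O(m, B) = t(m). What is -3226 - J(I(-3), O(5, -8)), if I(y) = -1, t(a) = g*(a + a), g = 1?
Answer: -196787/61 ≈ -3226.0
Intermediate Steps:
t(a) = 2*a (t(a) = 1*(a + a) = 1*(2*a) = 2*a)
O(m, B) = 2*m
J(l, M) = 1/(51 + M)
-3226 - J(I(-3), O(5, -8)) = -3226 - 1/(51 + 2*5) = -3226 - 1/(51 + 10) = -3226 - 1/61 = -196787/61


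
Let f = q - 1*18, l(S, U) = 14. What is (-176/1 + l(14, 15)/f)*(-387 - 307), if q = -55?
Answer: 8926228/73 ≈ 1.2228e+5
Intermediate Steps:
f = -73 (f = -55 - 1*18 = -55 - 18 = -73)
(-176/1 + l(14, 15)/f)*(-387 - 307) = (-176/1 + 14/(-73))*(-387 - 307) = (-176*1 + 14*(-1/73))*(-694) = (-176 - 14/73)*(-694) = -12862/73*(-694) = 8926228/73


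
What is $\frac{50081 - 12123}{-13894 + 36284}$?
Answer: $\frac{18979}{11195} \approx 1.6953$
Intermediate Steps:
$\frac{50081 - 12123}{-13894 + 36284} = \frac{37958}{22390} = 37958 \cdot \frac{1}{22390} = \frac{18979}{11195}$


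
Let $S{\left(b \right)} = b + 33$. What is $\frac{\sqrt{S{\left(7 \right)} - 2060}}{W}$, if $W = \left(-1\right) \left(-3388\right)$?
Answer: $\frac{i \sqrt{505}}{1694} \approx 0.013266 i$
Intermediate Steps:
$W = 3388$
$S{\left(b \right)} = 33 + b$
$\frac{\sqrt{S{\left(7 \right)} - 2060}}{W} = \frac{\sqrt{\left(33 + 7\right) - 2060}}{3388} = \sqrt{40 - 2060} \cdot \frac{1}{3388} = \sqrt{-2020} \cdot \frac{1}{3388} = 2 i \sqrt{505} \cdot \frac{1}{3388} = \frac{i \sqrt{505}}{1694}$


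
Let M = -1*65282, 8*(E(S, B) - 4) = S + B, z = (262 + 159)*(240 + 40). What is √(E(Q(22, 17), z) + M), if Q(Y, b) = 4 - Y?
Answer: I*√202181/2 ≈ 224.82*I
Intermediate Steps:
z = 117880 (z = 421*280 = 117880)
E(S, B) = 4 + B/8 + S/8 (E(S, B) = 4 + (S + B)/8 = 4 + (B + S)/8 = 4 + (B/8 + S/8) = 4 + B/8 + S/8)
M = -65282
√(E(Q(22, 17), z) + M) = √((4 + (⅛)*117880 + (4 - 1*22)/8) - 65282) = √((4 + 14735 + (4 - 22)/8) - 65282) = √((4 + 14735 + (⅛)*(-18)) - 65282) = √((4 + 14735 - 9/4) - 65282) = √(58947/4 - 65282) = √(-202181/4) = I*√202181/2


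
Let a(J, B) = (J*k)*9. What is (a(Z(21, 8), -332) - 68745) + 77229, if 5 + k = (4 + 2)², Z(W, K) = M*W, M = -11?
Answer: -55965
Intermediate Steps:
Z(W, K) = -11*W
k = 31 (k = -5 + (4 + 2)² = -5 + 6² = -5 + 36 = 31)
a(J, B) = 279*J (a(J, B) = (J*31)*9 = (31*J)*9 = 279*J)
(a(Z(21, 8), -332) - 68745) + 77229 = (279*(-11*21) - 68745) + 77229 = (279*(-231) - 68745) + 77229 = (-64449 - 68745) + 77229 = -133194 + 77229 = -55965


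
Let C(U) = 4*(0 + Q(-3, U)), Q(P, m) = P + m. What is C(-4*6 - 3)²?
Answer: 14400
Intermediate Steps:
C(U) = -12 + 4*U (C(U) = 4*(0 + (-3 + U)) = 4*(-3 + U) = -12 + 4*U)
C(-4*6 - 3)² = (-12 + 4*(-4*6 - 3))² = (-12 + 4*(-24 - 3))² = (-12 + 4*(-27))² = (-12 - 108)² = (-120)² = 14400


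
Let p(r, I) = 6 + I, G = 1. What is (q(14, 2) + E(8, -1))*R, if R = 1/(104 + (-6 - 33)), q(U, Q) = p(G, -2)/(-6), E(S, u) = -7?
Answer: -23/195 ≈ -0.11795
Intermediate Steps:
q(U, Q) = -2/3 (q(U, Q) = (6 - 2)/(-6) = 4*(-1/6) = -2/3)
R = 1/65 (R = 1/(104 - 39) = 1/65 ≈ 0.015385)
(q(14, 2) + E(8, -1))*R = (-2/3 - 7)*(1/65) = -23/3*1/65 = -23/195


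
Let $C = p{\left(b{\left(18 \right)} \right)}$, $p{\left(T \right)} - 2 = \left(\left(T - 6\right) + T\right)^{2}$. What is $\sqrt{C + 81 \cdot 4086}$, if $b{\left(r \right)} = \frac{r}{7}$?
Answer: $\frac{2 \sqrt{4054367}}{7} \approx 575.3$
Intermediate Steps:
$b{\left(r \right)} = \frac{r}{7}$ ($b{\left(r \right)} = r \frac{1}{7} = \frac{r}{7}$)
$p{\left(T \right)} = 2 + \left(-6 + 2 T\right)^{2}$ ($p{\left(T \right)} = 2 + \left(\left(T - 6\right) + T\right)^{2} = 2 + \left(\left(-6 + T\right) + T\right)^{2} = 2 + \left(-6 + 2 T\right)^{2}$)
$C = \frac{134}{49}$ ($C = 2 + 4 \left(-3 + \frac{1}{7} \cdot 18\right)^{2} = 2 + 4 \left(-3 + \frac{18}{7}\right)^{2} = 2 + 4 \left(- \frac{3}{7}\right)^{2} = 2 + 4 \cdot \frac{9}{49} = 2 + \frac{36}{49} = \frac{134}{49} \approx 2.7347$)
$\sqrt{C + 81 \cdot 4086} = \sqrt{\frac{134}{49} + 81 \cdot 4086} = \sqrt{\frac{134}{49} + 330966} = \sqrt{\frac{16217468}{49}} = \frac{2 \sqrt{4054367}}{7}$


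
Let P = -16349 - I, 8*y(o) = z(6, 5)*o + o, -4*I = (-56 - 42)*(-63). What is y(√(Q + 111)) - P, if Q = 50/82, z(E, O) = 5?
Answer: 29611/2 + 3*√11726/41 ≈ 14813.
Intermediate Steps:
Q = 25/41 (Q = 50*(1/82) = 25/41 ≈ 0.60976)
I = -3087/2 (I = -(-56 - 42)*(-63)/4 = -(-49)*(-63)/2 = -¼*6174 = -3087/2 ≈ -1543.5)
y(o) = 3*o/4 (y(o) = (5*o + o)/8 = (6*o)/8 = 3*o/4)
P = -29611/2 (P = -16349 - 1*(-3087/2) = -16349 + 3087/2 = -29611/2 ≈ -14806.)
y(√(Q + 111)) - P = 3*√(25/41 + 111)/4 - 1*(-29611/2) = 3*√(4576/41)/4 + 29611/2 = 3*(4*√11726/41)/4 + 29611/2 = 3*√11726/41 + 29611/2 = 29611/2 + 3*√11726/41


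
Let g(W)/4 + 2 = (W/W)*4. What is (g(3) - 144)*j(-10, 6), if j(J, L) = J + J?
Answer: 2720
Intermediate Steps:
j(J, L) = 2*J
g(W) = 8 (g(W) = -8 + 4*((W/W)*4) = -8 + 4*(1*4) = -8 + 4*4 = -8 + 16 = 8)
(g(3) - 144)*j(-10, 6) = (8 - 144)*(2*(-10)) = -136*(-20) = 2720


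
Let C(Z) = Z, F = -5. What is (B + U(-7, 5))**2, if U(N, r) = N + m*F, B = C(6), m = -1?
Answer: 16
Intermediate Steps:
B = 6
U(N, r) = 5 + N (U(N, r) = N - 1*(-5) = N + 5 = 5 + N)
(B + U(-7, 5))**2 = (6 + (5 - 7))**2 = (6 - 2)**2 = 4**2 = 16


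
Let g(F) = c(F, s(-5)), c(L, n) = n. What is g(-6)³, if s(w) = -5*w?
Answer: 15625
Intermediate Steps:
g(F) = 25 (g(F) = -5*(-5) = 25)
g(-6)³ = 25³ = 15625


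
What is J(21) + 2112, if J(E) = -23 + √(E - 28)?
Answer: 2089 + I*√7 ≈ 2089.0 + 2.6458*I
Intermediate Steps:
J(E) = -23 + √(-28 + E)
J(21) + 2112 = (-23 + √(-28 + 21)) + 2112 = (-23 + √(-7)) + 2112 = (-23 + I*√7) + 2112 = 2089 + I*√7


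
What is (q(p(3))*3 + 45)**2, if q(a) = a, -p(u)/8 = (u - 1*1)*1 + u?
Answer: 5625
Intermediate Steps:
p(u) = 8 - 16*u (p(u) = -8*((u - 1*1)*1 + u) = -8*((u - 1)*1 + u) = -8*((-1 + u)*1 + u) = -8*((-1 + u) + u) = -8*(-1 + 2*u) = 8 - 16*u)
(q(p(3))*3 + 45)**2 = ((8 - 16*3)*3 + 45)**2 = ((8 - 48)*3 + 45)**2 = (-40*3 + 45)**2 = (-120 + 45)**2 = (-75)**2 = 5625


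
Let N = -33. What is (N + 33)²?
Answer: 0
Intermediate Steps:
(N + 33)² = (-33 + 33)² = 0² = 0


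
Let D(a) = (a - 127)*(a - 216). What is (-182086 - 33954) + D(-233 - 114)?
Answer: 50822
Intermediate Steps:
D(a) = (-216 + a)*(-127 + a) (D(a) = (-127 + a)*(-216 + a) = (-216 + a)*(-127 + a))
(-182086 - 33954) + D(-233 - 114) = (-182086 - 33954) + (27432 + (-233 - 114)² - 343*(-233 - 114)) = -216040 + (27432 + (-347)² - 343*(-347)) = -216040 + (27432 + 120409 + 119021) = -216040 + 266862 = 50822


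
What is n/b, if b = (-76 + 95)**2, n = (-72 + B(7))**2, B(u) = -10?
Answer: 6724/361 ≈ 18.626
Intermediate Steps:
n = 6724 (n = (-72 - 10)**2 = (-82)**2 = 6724)
b = 361 (b = 19**2 = 361)
n/b = 6724/361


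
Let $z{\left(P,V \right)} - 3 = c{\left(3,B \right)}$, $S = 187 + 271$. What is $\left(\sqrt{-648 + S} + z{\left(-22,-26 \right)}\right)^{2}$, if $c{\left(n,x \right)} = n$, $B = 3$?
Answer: $\left(6 + i \sqrt{190}\right)^{2} \approx -154.0 + 165.41 i$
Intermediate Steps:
$S = 458$
$z{\left(P,V \right)} = 6$ ($z{\left(P,V \right)} = 3 + 3 = 6$)
$\left(\sqrt{-648 + S} + z{\left(-22,-26 \right)}\right)^{2} = \left(\sqrt{-648 + 458} + 6\right)^{2} = \left(\sqrt{-190} + 6\right)^{2} = \left(i \sqrt{190} + 6\right)^{2} = \left(6 + i \sqrt{190}\right)^{2}$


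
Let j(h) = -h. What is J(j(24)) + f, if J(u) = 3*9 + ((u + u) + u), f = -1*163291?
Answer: -163336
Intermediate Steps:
f = -163291
J(u) = 27 + 3*u (J(u) = 27 + (2*u + u) = 27 + 3*u)
J(j(24)) + f = (27 + 3*(-1*24)) - 163291 = (27 + 3*(-24)) - 163291 = (27 - 72) - 163291 = -45 - 163291 = -163336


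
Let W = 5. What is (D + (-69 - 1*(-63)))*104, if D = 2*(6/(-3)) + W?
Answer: -520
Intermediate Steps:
D = 1 (D = 2*(6/(-3)) + 5 = 2*(6*(-⅓)) + 5 = 2*(-2) + 5 = -4 + 5 = 1)
(D + (-69 - 1*(-63)))*104 = (1 + (-69 - 1*(-63)))*104 = (1 + (-69 + 63))*104 = (1 - 6)*104 = -5*104 = -520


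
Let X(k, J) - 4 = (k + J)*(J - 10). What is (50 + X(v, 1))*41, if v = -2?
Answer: 2583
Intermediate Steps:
X(k, J) = 4 + (-10 + J)*(J + k) (X(k, J) = 4 + (k + J)*(J - 10) = 4 + (J + k)*(-10 + J) = 4 + (-10 + J)*(J + k))
(50 + X(v, 1))*41 = (50 + (4 + 1² - 10*1 - 10*(-2) + 1*(-2)))*41 = (50 + (4 + 1 - 10 + 20 - 2))*41 = (50 + 13)*41 = 63*41 = 2583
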